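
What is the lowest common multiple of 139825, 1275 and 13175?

13003725

139825 = 5² · 7 · 17 · 47; 1275 = 3 · 5² · 17; 13175 = 5² · 17 · 31
lcm takes max exponent of each prime: 3 · 5² · 7 · 17 · 31 · 47 = 13003725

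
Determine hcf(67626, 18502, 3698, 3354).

2

gcd(67626, 18502): 67626 = 3·18502 + 12120; 18502 = 1·12120 + 6382; 12120 = 1·6382 + 5738; 6382 = 1·5738 + 644; 5738 = 8·644 + 586; 644 = 1·586 + 58; 586 = 10·58 + 6; 58 = 9·6 + 4; 6 = 1·4 + 2; 4 = 2·2 + 0 → 2
gcd(2, 3698): 3698 = 1849·2 + 0 → 2
gcd(2, 3354): 3354 = 1677·2 + 0 → 2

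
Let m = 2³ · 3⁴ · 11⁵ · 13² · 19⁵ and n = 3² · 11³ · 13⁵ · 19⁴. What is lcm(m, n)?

max exponent per prime: 2³ · 3⁴ · 11⁵ · 13⁵ · 19⁵ = 95945187953511375336

95945187953511375336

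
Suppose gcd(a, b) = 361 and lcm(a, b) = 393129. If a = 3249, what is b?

Using ab = gcd(a,b)·lcm(a,b) = 361·393129 = 141919569, we get b = 141919569/3249 = 43681.

43681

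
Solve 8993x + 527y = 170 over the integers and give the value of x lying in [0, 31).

5

Euclid: 8993 = 17·527 + 34; 527 = 15·34 + 17; 34 = 2·17 + 0 → gcd = 17; 170 = 17·10.
Back-substitution yields 8993·(-15) + 527·(256) = 17, so one solution is x = -15·10 = -150, y = 256·10 = 2560.
Solutions in x differ by 527/17 = 31; the one in [0, 31) is -150 mod 31 = 5.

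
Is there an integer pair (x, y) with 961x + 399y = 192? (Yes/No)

Yes

By Bézout, 961x + 399y = 192 has integer solutions iff gcd(961, 399) | 192.
Euclid: 961 = 2·399 + 163; 399 = 2·163 + 73; 163 = 2·73 + 17; 73 = 4·17 + 5; 17 = 3·5 + 2; 5 = 2·2 + 1; 2 = 2·1 + 0. gcd = 1; 192 mod 1 = 0. Yes.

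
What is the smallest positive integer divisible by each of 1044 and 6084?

176436

gcd first: 6084 = 5·1044 + 864; 1044 = 1·864 + 180; 864 = 4·180 + 144; 180 = 1·144 + 36; 144 = 4·36 + 0 → gcd = 36
lcm = 1044·6084/gcd = 6351696/36 = 176436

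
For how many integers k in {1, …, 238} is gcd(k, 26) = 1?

110

Prime factors of 26: 2, 13. Count integers ≤ 238 divisible by none of them.
By inclusion–exclusion: 238 − ⌊238/2⌋ − ⌊238/13⌋ + ⌊238/26⌋ = 110.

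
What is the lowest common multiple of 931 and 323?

931 = 7² · 19; 323 = 17 · 19
max exponents: 7² · 17 · 19 = 15827

15827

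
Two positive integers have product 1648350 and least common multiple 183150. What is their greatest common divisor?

gcd·lcm = product, so gcd = 1648350/183150 = 9.

9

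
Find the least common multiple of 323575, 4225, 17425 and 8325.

12692251701675

323575 = 5² · 7 · 43²; 4225 = 5² · 13²; 17425 = 5² · 17 · 41; 8325 = 3² · 5² · 37
lcm takes max exponent of each prime: 3² · 5² · 7 · 13² · 17 · 37 · 41 · 43² = 12692251701675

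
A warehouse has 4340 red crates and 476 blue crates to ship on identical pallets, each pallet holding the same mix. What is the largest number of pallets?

28

Euclid: 4340 = 9·476 + 56; 476 = 8·56 + 28; 56 = 2·28 + 0. Last nonzero remainder: 28.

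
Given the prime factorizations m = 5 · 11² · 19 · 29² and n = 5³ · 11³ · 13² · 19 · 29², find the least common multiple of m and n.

449287535125

max exponent per prime: 5³ · 11³ · 13² · 19 · 29² = 449287535125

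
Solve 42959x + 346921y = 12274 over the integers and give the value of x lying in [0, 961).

gcd(42959, 346921) = 361 (Euclid: 346921 = 8·42959 + 3249; 42959 = 13·3249 + 722; 3249 = 4·722 + 361; 722 = 2·361 + 0), and 361 | 12274.
Extended Euclid: 42959·(-428) + 346921·(53) = 361. Scale by 34: x₀ = -14552.
General solution x = x₀ + 961t; reducing mod 961 gives x = 824 (and y = -102).

824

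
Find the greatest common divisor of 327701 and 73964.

11

Euclid: 327701 = 4·73964 + 31845; 73964 = 2·31845 + 10274; 31845 = 3·10274 + 1023; 10274 = 10·1023 + 44; 1023 = 23·44 + 11; 44 = 4·11 + 0. Last nonzero remainder: 11.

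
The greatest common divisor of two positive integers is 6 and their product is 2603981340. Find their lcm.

For any two positive integers, gcd × lcm equals their product. Hence lcm = 2603981340 / 6 = 433996890.

433996890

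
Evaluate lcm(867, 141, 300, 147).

867 = 3 · 17²; 141 = 3 · 47; 300 = 2² · 3 · 5²; 147 = 3 · 7²
lcm takes max exponent of each prime: 2² · 3 · 5² · 7² · 17² · 47 = 199670100

199670100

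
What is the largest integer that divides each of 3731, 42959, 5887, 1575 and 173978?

3731 = 7 · 13 · 41; 42959 = 7 · 17 · 19²; 5887 = 7 · 29²; 1575 = 3² · 5² · 7; 173978 = 2 · 7 · 17² · 43
gcd takes min exponent of each prime: 7 = 7

7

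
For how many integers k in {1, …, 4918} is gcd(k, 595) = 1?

3174

595 = 5·7·17. Inclusion–exclusion on these primes:
4918 − ⌊4918/5⌋ − ⌊4918/7⌋ − ⌊4918/17⌋ + ⌊4918/35⌋ + ⌊4918/85⌋ + ⌊4918/119⌋ − ⌊4918/595⌋ = 3174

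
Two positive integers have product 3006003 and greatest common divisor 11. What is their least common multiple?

273273

For any two positive integers, gcd × lcm equals their product. Hence lcm = 3006003 / 11 = 273273.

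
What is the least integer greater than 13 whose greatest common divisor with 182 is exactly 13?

39

gcd(k, 182) = 13 forces 13 | k; write k = 13s. Then gcd(13s, 13·14) = 13·gcd(s, 14), so need gcd(s, 14) = 1.
13s > 13 gives s ≥ 2. The least s ≥ 2 coprime to 14 is 3, so k = 13·3 = 39.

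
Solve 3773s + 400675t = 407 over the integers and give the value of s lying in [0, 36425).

7009

gcd(3773, 400675) = 11 (Euclid: 400675 = 106·3773 + 737; 3773 = 5·737 + 88; 737 = 8·88 + 33; 88 = 2·33 + 22; 33 = 1·22 + 11; 22 = 2·11 + 0), and 11 | 407.
Extended Euclid: 3773·(-13593) + 400675·(128) = 11. Scale by 37: s₀ = -502941.
General solution s = s₀ + 36425k; reducing mod 36425 gives s = 7009 (and t = -66).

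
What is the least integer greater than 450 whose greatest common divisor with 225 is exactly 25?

Multiples of 25 above 450: 25·19, 25·20, … . Need the cofactor coprime to 225/25 = 9.
Checking s = 19, 20, … the first with gcd(s, 9) = 1 is s = 19, giving 475.

475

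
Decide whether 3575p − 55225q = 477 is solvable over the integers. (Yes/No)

By Bézout, 3575p − 55225q = 477 has integer solutions iff gcd(3575, 55225) | 477.
Euclid: 55225 = 15·3575 + 1600; 3575 = 2·1600 + 375; 1600 = 4·375 + 100; 375 = 3·100 + 75; 100 = 1·75 + 25; 75 = 3·25 + 0. gcd = 25; 477 mod 25 = 2. No.

No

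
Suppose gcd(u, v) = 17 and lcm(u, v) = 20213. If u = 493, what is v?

697

Using uv = gcd(u,v)·lcm(u,v) = 17·20213 = 343621, we get v = 343621/493 = 697.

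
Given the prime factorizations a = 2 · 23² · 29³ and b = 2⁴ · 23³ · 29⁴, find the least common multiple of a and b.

max exponent per prime: 2⁴ · 23³ · 29⁴ = 137687806832

137687806832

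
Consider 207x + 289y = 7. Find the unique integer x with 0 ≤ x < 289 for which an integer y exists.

229

Reduce mod 289: 207x ≡ 7 (mod 289). With g = gcd(207, 289) = 1 dividing 7, divide through: 207x ≡ 7 (mod 289).
Since gcd(207, 289) = 1, x ≡ 7·(207)⁻¹ ≡ 229 (mod 289). Smallest non-negative: 229.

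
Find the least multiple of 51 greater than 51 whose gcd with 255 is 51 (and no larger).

255 = 51·5. Any a with gcd(a, 255) = 51 is a multiple of 51, say 51s, with s coprime to 5.
Need s > 51/51, so s ≥ 2. First s ≥ 2 with gcd(s, 5) = 1 is s = 2. Thus a = 51·2 = 102.

102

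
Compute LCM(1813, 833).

gcd first: 1813 = 2·833 + 147; 833 = 5·147 + 98; 147 = 1·98 + 49; 98 = 2·49 + 0 → gcd = 49
lcm = 1813·833/gcd = 1510229/49 = 30821

30821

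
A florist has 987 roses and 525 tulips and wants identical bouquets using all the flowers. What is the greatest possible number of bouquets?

21

987 = 3 · 7 · 47
525 = 3 · 5² · 7
Common: 3 · 7 = 21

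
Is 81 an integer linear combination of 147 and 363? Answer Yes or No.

Yes

gcd(147, 363): 363 = 2·147 + 69; 147 = 2·69 + 9; 69 = 7·9 + 6; 9 = 1·6 + 3; 6 = 2·3 + 0 → 3
3 divides 81, so a solution exists.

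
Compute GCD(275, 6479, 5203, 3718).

275 = 5² · 11; 6479 = 11 · 19 · 31; 5203 = 11² · 43; 3718 = 2 · 11 · 13²
gcd takes min exponent of each prime: 11 = 11

11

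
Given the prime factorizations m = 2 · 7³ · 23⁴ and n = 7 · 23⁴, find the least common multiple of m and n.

191970926

max exponent per prime: 2 · 7³ · 23⁴ = 191970926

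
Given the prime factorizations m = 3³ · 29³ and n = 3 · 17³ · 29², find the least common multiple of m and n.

max exponent per prime: 3³ · 17³ · 29³ = 3235225239

3235225239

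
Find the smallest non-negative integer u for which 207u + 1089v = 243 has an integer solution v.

gcd(207, 1089) = 9 (Euclid: 1089 = 5·207 + 54; 207 = 3·54 + 45; 54 = 1·45 + 9; 45 = 5·9 + 0), and 9 | 243.
Extended Euclid: 207·(-21) + 1089·(4) = 9. Scale by 27: u₀ = -567.
General solution u = u₀ + 121t; reducing mod 121 gives u = 38 (and v = -7).

38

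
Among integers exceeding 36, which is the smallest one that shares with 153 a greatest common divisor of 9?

45

153 = 9·17. Any t with gcd(t, 153) = 9 is a multiple of 9, say 9s, with s coprime to 17.
Need s > 36/9, so s ≥ 5. First s ≥ 5 with gcd(s, 17) = 1 is s = 5. Thus t = 9·5 = 45.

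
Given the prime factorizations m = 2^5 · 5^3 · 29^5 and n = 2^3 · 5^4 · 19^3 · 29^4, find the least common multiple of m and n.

2813719419820000

max exponent per prime: 2^5 · 5^4 · 19^3 · 29^5 = 2813719419820000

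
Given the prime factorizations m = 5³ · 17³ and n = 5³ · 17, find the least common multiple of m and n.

max exponent per prime: 5³ · 17³ = 614125

614125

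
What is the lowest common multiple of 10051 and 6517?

gcd first: 10051 = 1·6517 + 3534; 6517 = 1·3534 + 2983; 3534 = 1·2983 + 551; 2983 = 5·551 + 228; 551 = 2·228 + 95; 228 = 2·95 + 38; 95 = 2·38 + 19; 38 = 2·19 + 0 → gcd = 19
lcm = 10051·6517/gcd = 65502367/19 = 3447493

3447493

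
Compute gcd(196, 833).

Euclid: 833 = 4·196 + 49; 196 = 4·49 + 0. Last nonzero remainder: 49.

49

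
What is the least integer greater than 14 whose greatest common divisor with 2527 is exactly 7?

2527 = 7·361. Any m with gcd(m, 2527) = 7 is a multiple of 7, say 7s, with s coprime to 361.
Need s > 14/7, so s ≥ 3. First s ≥ 3 with gcd(s, 361) = 1 is s = 3. Thus m = 7·3 = 21.

21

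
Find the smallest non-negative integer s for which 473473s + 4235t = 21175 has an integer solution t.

0

Euclid: 473473 = 111·4235 + 3388; 4235 = 1·3388 + 847; 3388 = 4·847 + 0 → gcd = 847; 21175 = 847·25.
Back-substitution yields 473473·(-1) + 4235·(112) = 847, so one solution is s = -1·25 = -25, t = 112·25 = 2800.
Solutions in s differ by 4235/847 = 5; the one in [0, 5) is -25 mod 5 = 0.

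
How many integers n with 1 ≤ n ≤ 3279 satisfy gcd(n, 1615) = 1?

2340

1615 = 5·17·19. Inclusion–exclusion on these primes:
3279 − ⌊3279/5⌋ − ⌊3279/17⌋ − ⌊3279/19⌋ + ⌊3279/85⌋ + ⌊3279/95⌋ + ⌊3279/323⌋ − ⌊3279/1615⌋ = 2340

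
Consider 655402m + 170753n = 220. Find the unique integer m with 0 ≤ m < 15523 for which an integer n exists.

2783

Reduce mod 170753: 655402m ≡ 220 (mod 170753). With g = gcd(655402, 170753) = 11 dividing 220, divide through: 59582m ≡ 20 (mod 15523).
Since gcd(59582, 15523) = 1, m ≡ 20·(59582)⁻¹ ≡ 2783 (mod 15523). Smallest non-negative: 2783.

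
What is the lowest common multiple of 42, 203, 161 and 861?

1148574

42 = 2 · 3 · 7; 203 = 7 · 29; 161 = 7 · 23; 861 = 3 · 7 · 41
lcm takes max exponent of each prime: 2 · 3 · 7 · 23 · 29 · 41 = 1148574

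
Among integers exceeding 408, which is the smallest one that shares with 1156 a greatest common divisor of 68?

476

1156 = 68·17. Any t with gcd(t, 1156) = 68 is a multiple of 68, say 68s, with s coprime to 17.
Need s > 408/68, so s ≥ 7. First s ≥ 7 with gcd(s, 17) = 1 is s = 7. Thus t = 68·7 = 476.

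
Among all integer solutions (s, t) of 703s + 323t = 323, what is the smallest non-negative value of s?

0

Euclid: 703 = 2·323 + 57; 323 = 5·57 + 38; 57 = 1·38 + 19; 38 = 2·19 + 0 → gcd = 19; 323 = 19·17.
Back-substitution yields 703·(6) + 323·(-13) = 19, so one solution is s = 6·17 = 102, t = -13·17 = -221.
Solutions in s differ by 323/19 = 17; the one in [0, 17) is 102 mod 17 = 0.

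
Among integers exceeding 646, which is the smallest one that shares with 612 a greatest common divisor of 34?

612 = 34·18. Any m with gcd(m, 612) = 34 is a multiple of 34, say 34s, with s coprime to 18.
Need s > 646/34, so s ≥ 20. First s ≥ 20 with gcd(s, 18) = 1 is s = 23. Thus m = 34·23 = 782.

782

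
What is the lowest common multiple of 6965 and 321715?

6965 = 5 · 7 · 199; 321715 = 5 · 37² · 47
max exponents: 5 · 7 · 37² · 47 · 199 = 448148995

448148995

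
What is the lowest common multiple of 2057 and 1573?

gcd first: 2057 = 1·1573 + 484; 1573 = 3·484 + 121; 484 = 4·121 + 0 → gcd = 121
lcm = 2057·1573/gcd = 3235661/121 = 26741

26741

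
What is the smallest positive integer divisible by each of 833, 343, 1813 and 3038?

13376314

833 = 7² · 17; 343 = 7³; 1813 = 7² · 37; 3038 = 2 · 7² · 31
lcm takes max exponent of each prime: 2 · 7³ · 17 · 31 · 37 = 13376314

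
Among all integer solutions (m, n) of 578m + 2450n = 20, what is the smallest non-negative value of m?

390

gcd(578, 2450) = 2 (Euclid: 2450 = 4·578 + 138; 578 = 4·138 + 26; 138 = 5·26 + 8; 26 = 3·8 + 2; 8 = 4·2 + 0), and 2 | 20.
Extended Euclid: 578·(284) + 2450·(-67) = 2. Scale by 10: m₀ = 2840.
General solution m = m₀ + 1225t; reducing mod 1225 gives m = 390 (and n = -92).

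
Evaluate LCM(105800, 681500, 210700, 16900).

105800 = 2³ · 5² · 23²; 681500 = 2² · 5³ · 29 · 47; 210700 = 2² · 5² · 7² · 43; 16900 = 2² · 5² · 13²
lcm takes max exponent of each prime: 2³ · 5³ · 7² · 13² · 23² · 29 · 43 · 47 = 256745457241000

256745457241000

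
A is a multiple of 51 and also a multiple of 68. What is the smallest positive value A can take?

204

gcd first: 68 = 1·51 + 17; 51 = 3·17 + 0 → gcd = 17
lcm = 51·68/gcd = 3468/17 = 204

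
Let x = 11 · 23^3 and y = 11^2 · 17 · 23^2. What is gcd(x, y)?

5819

min exponent per shared prime: 11 · 23^2 = 5819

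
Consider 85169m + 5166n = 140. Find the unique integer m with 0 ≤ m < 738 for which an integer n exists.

Euclid: 85169 = 16·5166 + 2513; 5166 = 2·2513 + 140; 2513 = 17·140 + 133; 140 = 1·133 + 7; 133 = 19·7 + 0 → gcd = 7; 140 = 7·20.
Back-substitution yields 85169·(-37) + 5166·(610) = 7, so one solution is m = -37·20 = -740, n = 610·20 = 12200.
Solutions in m differ by 5166/7 = 738; the one in [0, 738) is -740 mod 738 = 736.

736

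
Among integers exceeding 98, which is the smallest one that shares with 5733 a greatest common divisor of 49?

196

gcd(m, 5733) = 49 forces 49 | m; write m = 49s. Then gcd(49s, 49·117) = 49·gcd(s, 117), so need gcd(s, 117) = 1.
49s > 98 gives s ≥ 3. The least s ≥ 3 coprime to 117 is 4, so m = 49·4 = 196.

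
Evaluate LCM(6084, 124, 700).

33005700

6084 = 2² · 3² · 13²; 124 = 2² · 31; 700 = 2² · 5² · 7
lcm takes max exponent of each prime: 2² · 3² · 5² · 7 · 13² · 31 = 33005700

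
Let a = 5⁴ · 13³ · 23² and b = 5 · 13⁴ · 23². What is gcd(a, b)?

min exponent per shared prime: 5 · 13³ · 23² = 5811065

5811065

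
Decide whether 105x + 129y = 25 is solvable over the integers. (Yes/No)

gcd(105, 129): 129 = 1·105 + 24; 105 = 4·24 + 9; 24 = 2·9 + 6; 9 = 1·6 + 3; 6 = 2·3 + 0 → 3
3 does not divide 25, so a solution does not exist.

No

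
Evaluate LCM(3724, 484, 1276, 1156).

3776512124

3724 = 2² · 7² · 19; 484 = 2² · 11²; 1276 = 2² · 11 · 29; 1156 = 2² · 17²
lcm takes max exponent of each prime: 2² · 7² · 11² · 17² · 19 · 29 = 3776512124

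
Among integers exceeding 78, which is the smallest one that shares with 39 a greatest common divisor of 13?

gcd(m, 39) = 13 forces 13 | m; write m = 13s. Then gcd(13s, 13·3) = 13·gcd(s, 3), so need gcd(s, 3) = 1.
13s > 78 gives s ≥ 7. The least s ≥ 7 coprime to 3 is 7, so m = 13·7 = 91.

91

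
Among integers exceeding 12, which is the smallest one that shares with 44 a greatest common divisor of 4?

gcd(a, 44) = 4 forces 4 | a; write a = 4s. Then gcd(4s, 4·11) = 4·gcd(s, 11), so need gcd(s, 11) = 1.
4s > 12 gives s ≥ 4. The least s ≥ 4 coprime to 11 is 4, so a = 4·4 = 16.

16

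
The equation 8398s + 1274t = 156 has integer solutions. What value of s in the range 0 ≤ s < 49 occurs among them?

gcd(8398, 1274) = 26 (Euclid: 8398 = 6·1274 + 754; 1274 = 1·754 + 520; 754 = 1·520 + 234; 520 = 2·234 + 52; 234 = 4·52 + 26; 52 = 2·26 + 0), and 26 | 156.
Extended Euclid: 8398·(22) + 1274·(-145) = 26. Scale by 6: s₀ = 132.
General solution s = s₀ + 49k; reducing mod 49 gives s = 34 (and t = -224).

34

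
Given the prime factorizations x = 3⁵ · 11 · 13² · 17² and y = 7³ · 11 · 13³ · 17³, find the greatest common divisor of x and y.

537251

min exponent per shared prime: 11 · 13² · 17² = 537251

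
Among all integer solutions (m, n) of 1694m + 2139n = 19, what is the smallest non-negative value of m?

Reduce mod 2139: 1694m ≡ 19 (mod 2139). With g = gcd(1694, 2139) = 1 dividing 19, divide through: 1694m ≡ 19 (mod 2139).
Since gcd(1694, 2139) = 1, m ≡ 19·(1694)⁻¹ ≡ 173 (mod 2139). Smallest non-negative: 173.

173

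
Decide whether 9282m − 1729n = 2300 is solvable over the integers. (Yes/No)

gcd(9282, 1729): 9282 = 5·1729 + 637; 1729 = 2·637 + 455; 637 = 1·455 + 182; 455 = 2·182 + 91; 182 = 2·91 + 0 → 91
91 does not divide 2300, so a solution does not exist.

No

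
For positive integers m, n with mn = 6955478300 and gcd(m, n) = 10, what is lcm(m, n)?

For any two positive integers, gcd × lcm equals their product. Hence lcm = 6955478300 / 10 = 695547830.

695547830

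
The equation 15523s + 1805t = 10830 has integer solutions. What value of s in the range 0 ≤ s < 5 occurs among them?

0

Reduce mod 1805: 15523s ≡ 10830 (mod 1805). With g = gcd(15523, 1805) = 361 dividing 10830, divide through: 43s ≡ 30 (mod 5).
Since gcd(43, 5) = 1, s ≡ 30·(43)⁻¹ ≡ 0 (mod 5). Smallest non-negative: 0.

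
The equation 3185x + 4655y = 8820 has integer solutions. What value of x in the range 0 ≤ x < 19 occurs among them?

13

gcd(3185, 4655) = 245 (Euclid: 4655 = 1·3185 + 1470; 3185 = 2·1470 + 245; 1470 = 6·245 + 0), and 245 | 8820.
Extended Euclid: 3185·(3) + 4655·(-2) = 245. Scale by 36: x₀ = 108.
General solution x = x₀ + 19t; reducing mod 19 gives x = 13 (and y = -7).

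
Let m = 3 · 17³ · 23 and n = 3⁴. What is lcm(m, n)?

9152919

max exponent per prime: 3⁴ · 17³ · 23 = 9152919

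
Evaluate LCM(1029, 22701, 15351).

lcm(1029, 22701) = 1029·22701/gcd = 23359329/21 = 1112349
lcm(1112349, 15351) = 1112349·15351/gcd = 17075669499/21 = 813127119

813127119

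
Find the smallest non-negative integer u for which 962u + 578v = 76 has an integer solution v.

gcd(962, 578) = 2 (Euclid: 962 = 1·578 + 384; 578 = 1·384 + 194; 384 = 1·194 + 190; 194 = 1·190 + 4; 190 = 47·4 + 2; 4 = 2·2 + 0), and 2 | 76.
Extended Euclid: 962·(143) + 578·(-238) = 2. Scale by 38: u₀ = 5434.
General solution u = u₀ + 289t; reducing mod 289 gives u = 232 (and v = -386).

232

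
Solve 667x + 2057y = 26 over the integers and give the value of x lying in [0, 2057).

219

gcd(667, 2057) = 1 (Euclid: 2057 = 3·667 + 56; 667 = 11·56 + 51; 56 = 1·51 + 5; 51 = 10·5 + 1; 5 = 5·1 + 0), and 1 | 26.
Extended Euclid: 667·(404) + 2057·(-131) = 1. Scale by 26: x₀ = 10504.
General solution x = x₀ + 2057t; reducing mod 2057 gives x = 219 (and y = -71).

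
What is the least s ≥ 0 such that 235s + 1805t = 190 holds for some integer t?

Reduce mod 1805: 235s ≡ 190 (mod 1805). With g = gcd(235, 1805) = 5 dividing 190, divide through: 47s ≡ 38 (mod 361).
Since gcd(47, 361) = 1, s ≡ 38·(47)⁻¹ ≡ 285 (mod 361). Smallest non-negative: 285.

285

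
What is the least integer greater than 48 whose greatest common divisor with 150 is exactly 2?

52

150 = 2·75. Any k with gcd(k, 150) = 2 is a multiple of 2, say 2s, with s coprime to 75.
Need s > 48/2, so s ≥ 25. First s ≥ 25 with gcd(s, 75) = 1 is s = 26. Thus k = 2·26 = 52.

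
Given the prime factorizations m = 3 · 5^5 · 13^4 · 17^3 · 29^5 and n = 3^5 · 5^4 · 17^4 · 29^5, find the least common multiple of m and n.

max exponent per prime: 3^5 · 5^5 · 13^4 · 17^4 · 29^5 = 37154838637301525521875

37154838637301525521875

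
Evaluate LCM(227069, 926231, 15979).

227069 = 17 · 19² · 37; 926231 = 19 · 29 · 41²; 15979 = 19 · 29²
lcm takes max exponent of each prime: 17 · 19² · 29² · 37 · 41² = 321012213749

321012213749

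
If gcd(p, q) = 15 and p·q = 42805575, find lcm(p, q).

2853705

Since gcd(p,q)·lcm(p,q) = pq, lcm = 42805575/15 = 2853705.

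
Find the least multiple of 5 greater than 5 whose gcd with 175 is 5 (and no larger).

10

175 = 5·35. Any k with gcd(k, 175) = 5 is a multiple of 5, say 5s, with s coprime to 35.
Need s > 5/5, so s ≥ 2. First s ≥ 2 with gcd(s, 35) = 1 is s = 2. Thus k = 5·2 = 10.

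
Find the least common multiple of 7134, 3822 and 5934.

7134 = 2 · 3 · 29 · 41; 3822 = 2 · 3 · 7² · 13; 5934 = 2 · 3 · 23 · 43
lcm takes max exponent of each prime: 2 · 3 · 7² · 13 · 23 · 29 · 41 · 43 = 4494370062

4494370062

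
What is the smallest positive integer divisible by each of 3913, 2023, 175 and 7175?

1159128425

lcm(3913, 2023) = 3913·2023/gcd = 7915999/7 = 1130857
lcm(1130857, 175) = 1130857·175/gcd = 197899975/7 = 28271425
lcm(28271425, 7175) = 28271425·7175/gcd = 202847474375/175 = 1159128425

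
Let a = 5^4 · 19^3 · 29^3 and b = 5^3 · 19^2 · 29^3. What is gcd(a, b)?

1100553625

min exponent per shared prime: 5^3 · 19^2 · 29^3 = 1100553625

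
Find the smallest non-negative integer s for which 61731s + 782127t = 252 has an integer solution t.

84293

Reduce mod 782127: 61731s ≡ 252 (mod 782127). With g = gcd(61731, 782127) = 9 dividing 252, divide through: 6859s ≡ 28 (mod 86903).
Since gcd(6859, 86903) = 1, s ≡ 28·(6859)⁻¹ ≡ 84293 (mod 86903). Smallest non-negative: 84293.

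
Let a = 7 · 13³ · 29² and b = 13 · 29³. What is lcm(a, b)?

375078431

max exponent per prime: 7 · 13³ · 29³ = 375078431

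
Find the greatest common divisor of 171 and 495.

9

Euclid: 495 = 2·171 + 153; 171 = 1·153 + 18; 153 = 8·18 + 9; 18 = 2·9 + 0. Last nonzero remainder: 9.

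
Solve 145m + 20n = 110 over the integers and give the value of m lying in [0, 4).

gcd(145, 20) = 5 (Euclid: 145 = 7·20 + 5; 20 = 4·5 + 0), and 5 | 110.
Extended Euclid: 145·(1) + 20·(-7) = 5. Scale by 22: m₀ = 22.
General solution m = m₀ + 4t; reducing mod 4 gives m = 2 (and n = -9).

2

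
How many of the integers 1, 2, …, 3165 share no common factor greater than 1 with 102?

Prime factors of 102: 2, 3, 17. Count integers ≤ 3165 divisible by none of them.
By inclusion–exclusion: 3165 − ⌊3165/2⌋ − ⌊3165/3⌋ − ⌊3165/17⌋ + ⌊3165/6⌋ + ⌊3165/34⌋ + ⌊3165/51⌋ − ⌊3165/102⌋ = 993.

993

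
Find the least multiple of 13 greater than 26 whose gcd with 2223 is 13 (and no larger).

Multiples of 13 above 26: 13·3, 13·4, … . Need the cofactor coprime to 2223/13 = 171.
Checking s = 3, 4, … the first with gcd(s, 171) = 1 is s = 4, giving 52.

52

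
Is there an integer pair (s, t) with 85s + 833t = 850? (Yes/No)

Yes

gcd(85, 833): 833 = 9·85 + 68; 85 = 1·68 + 17; 68 = 4·17 + 0 → 17
17 divides 850, so a solution exists.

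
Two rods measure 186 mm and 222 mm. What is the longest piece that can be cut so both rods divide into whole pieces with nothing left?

Euclid: 222 = 1·186 + 36; 186 = 5·36 + 6; 36 = 6·6 + 0. Last nonzero remainder: 6.

6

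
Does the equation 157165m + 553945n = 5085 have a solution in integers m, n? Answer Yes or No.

No

By Bézout, 157165m + 553945n = 5085 has integer solutions iff gcd(157165, 553945) | 5085.
Euclid: 553945 = 3·157165 + 82450; 157165 = 1·82450 + 74715; 82450 = 1·74715 + 7735; 74715 = 9·7735 + 5100; 7735 = 1·5100 + 2635; 5100 = 1·2635 + 2465; 2635 = 1·2465 + 170; 2465 = 14·170 + 85; 170 = 2·85 + 0. gcd = 85; 5085 mod 85 = 70. No.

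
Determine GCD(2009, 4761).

1

Euclid: 4761 = 2·2009 + 743; 2009 = 2·743 + 523; 743 = 1·523 + 220; 523 = 2·220 + 83; 220 = 2·83 + 54; 83 = 1·54 + 29; 54 = 1·29 + 25; 29 = 1·25 + 4; 25 = 6·4 + 1; 4 = 4·1 + 0. Last nonzero remainder: 1.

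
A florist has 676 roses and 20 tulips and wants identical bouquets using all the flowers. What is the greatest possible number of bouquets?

676 = 2² · 13²
20 = 2² · 5
Common: 2² = 4

4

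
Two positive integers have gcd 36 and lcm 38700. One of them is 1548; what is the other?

900

m·n = gcd·lcm = 36·38700 = 1393200, so n = 1393200/1548 = 900.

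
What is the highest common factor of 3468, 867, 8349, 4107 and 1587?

3

3468 = 2² · 3 · 17²; 867 = 3 · 17²; 8349 = 3 · 11² · 23; 4107 = 3 · 37²; 1587 = 3 · 23²
gcd takes min exponent of each prime: 3 = 3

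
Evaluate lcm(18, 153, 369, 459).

37638

18 = 2 · 3²; 153 = 3² · 17; 369 = 3² · 41; 459 = 3³ · 17
lcm takes max exponent of each prime: 2 · 3³ · 17 · 41 = 37638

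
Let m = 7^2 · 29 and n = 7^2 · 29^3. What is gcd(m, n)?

min exponent per shared prime: 7^2 · 29 = 1421

1421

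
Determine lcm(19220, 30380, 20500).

965324500

lcm(19220, 30380) = 19220·30380/gcd = 583903600/620 = 941780
lcm(941780, 20500) = 941780·20500/gcd = 19306490000/20 = 965324500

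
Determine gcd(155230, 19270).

155230 = 2 · 5 · 19² · 43
19270 = 2 · 5 · 41 · 47
Common: 2 · 5 = 10

10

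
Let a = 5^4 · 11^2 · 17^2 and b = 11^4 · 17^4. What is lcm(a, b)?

max exponent per prime: 5^4 · 11^4 · 17^4 = 764269350625

764269350625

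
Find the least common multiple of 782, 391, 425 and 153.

175950

lcm(782, 391) = 782·391/gcd = 305762/391 = 782
lcm(782, 425) = 782·425/gcd = 332350/17 = 19550
lcm(19550, 153) = 19550·153/gcd = 2991150/17 = 175950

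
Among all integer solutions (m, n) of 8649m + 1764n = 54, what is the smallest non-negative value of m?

gcd(8649, 1764) = 9 (Euclid: 8649 = 4·1764 + 1593; 1764 = 1·1593 + 171; 1593 = 9·171 + 54; 171 = 3·54 + 9; 54 = 6·9 + 0), and 9 | 54.
Extended Euclid: 8649·(-31) + 1764·(152) = 9. Scale by 6: m₀ = -186.
General solution m = m₀ + 196t; reducing mod 196 gives m = 10 (and n = -49).

10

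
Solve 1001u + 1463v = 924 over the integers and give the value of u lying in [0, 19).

17

Euclid: 1463 = 1·1001 + 462; 1001 = 2·462 + 77; 462 = 6·77 + 0 → gcd = 77; 924 = 77·12.
Back-substitution yields 1001·(3) + 1463·(-2) = 77, so one solution is u = 3·12 = 36, v = -2·12 = -24.
Solutions in u differ by 1463/77 = 19; the one in [0, 19) is 36 mod 19 = 17.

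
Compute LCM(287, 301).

gcd first: 301 = 1·287 + 14; 287 = 20·14 + 7; 14 = 2·7 + 0 → gcd = 7
lcm = 287·301/gcd = 86387/7 = 12341

12341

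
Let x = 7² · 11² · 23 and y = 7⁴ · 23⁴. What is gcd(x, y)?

min exponent per shared prime: 7² · 23 = 1127

1127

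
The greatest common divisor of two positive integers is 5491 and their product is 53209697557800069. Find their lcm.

9690347397159

For any two positive integers, gcd × lcm equals their product. Hence lcm = 53209697557800069 / 5491 = 9690347397159.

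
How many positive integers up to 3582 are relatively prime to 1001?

2578

Prime factors of 1001: 7, 11, 13. Count integers ≤ 3582 divisible by none of them.
By inclusion–exclusion: 3582 − ⌊3582/7⌋ − ⌊3582/11⌋ − ⌊3582/13⌋ + ⌊3582/77⌋ + ⌊3582/91⌋ + ⌊3582/143⌋ − ⌊3582/1001⌋ = 2578.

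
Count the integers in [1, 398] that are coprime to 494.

175

494 = 2·13·19. Inclusion–exclusion on these primes:
398 − ⌊398/2⌋ − ⌊398/13⌋ − ⌊398/19⌋ + ⌊398/26⌋ + ⌊398/38⌋ + ⌊398/247⌋ − ⌊398/494⌋ = 175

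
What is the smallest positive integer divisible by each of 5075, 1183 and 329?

5075 = 5² · 7 · 29; 1183 = 7 · 13²; 329 = 7 · 47
lcm takes max exponent of each prime: 5² · 7 · 13² · 29 · 47 = 40310725

40310725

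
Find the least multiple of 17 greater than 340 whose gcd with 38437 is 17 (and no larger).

gcd(m, 38437) = 17 forces 17 | m; write m = 17s. Then gcd(17s, 17·2261) = 17·gcd(s, 2261), so need gcd(s, 2261) = 1.
17s > 340 gives s ≥ 21. The least s ≥ 21 coprime to 2261 is 22, so m = 17·22 = 374.

374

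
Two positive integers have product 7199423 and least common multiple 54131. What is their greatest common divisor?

gcd·lcm = product, so gcd = 7199423/54131 = 133.

133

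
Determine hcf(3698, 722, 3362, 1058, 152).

2

gcd(3698, 722): 3698 = 5·722 + 88; 722 = 8·88 + 18; 88 = 4·18 + 16; 18 = 1·16 + 2; 16 = 8·2 + 0 → 2
gcd(2, 3362): 3362 = 1681·2 + 0 → 2
gcd(2, 1058): 1058 = 529·2 + 0 → 2
gcd(2, 152): 152 = 76·2 + 0 → 2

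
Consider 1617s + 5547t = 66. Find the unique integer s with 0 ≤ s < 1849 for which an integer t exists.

717

Reduce mod 5547: 1617s ≡ 66 (mod 5547). With g = gcd(1617, 5547) = 3 dividing 66, divide through: 539s ≡ 22 (mod 1849).
Since gcd(539, 1849) = 1, s ≡ 22·(539)⁻¹ ≡ 717 (mod 1849). Smallest non-negative: 717.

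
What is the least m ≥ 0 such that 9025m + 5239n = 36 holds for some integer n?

Reduce mod 5239: 9025m ≡ 36 (mod 5239). With g = gcd(9025, 5239) = 1 dividing 36, divide through: 9025m ≡ 36 (mod 5239).
Since gcd(9025, 5239) = 1, m ≡ 36·(9025)⁻¹ ≡ 3977 (mod 5239). Smallest non-negative: 3977.

3977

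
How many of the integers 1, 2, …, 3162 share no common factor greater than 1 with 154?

1232

154 = 2·7·11. Inclusion–exclusion on these primes:
3162 − ⌊3162/2⌋ − ⌊3162/7⌋ − ⌊3162/11⌋ + ⌊3162/14⌋ + ⌊3162/22⌋ + ⌊3162/77⌋ − ⌊3162/154⌋ = 1232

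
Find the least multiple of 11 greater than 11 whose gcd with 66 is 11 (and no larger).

55

gcd(a, 66) = 11 forces 11 | a; write a = 11s. Then gcd(11s, 11·6) = 11·gcd(s, 6), so need gcd(s, 6) = 1.
11s > 11 gives s ≥ 2. The least s ≥ 2 coprime to 6 is 5, so a = 11·5 = 55.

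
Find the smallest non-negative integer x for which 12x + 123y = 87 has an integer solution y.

38

gcd(12, 123) = 3 (Euclid: 123 = 10·12 + 3; 12 = 4·3 + 0), and 3 | 87.
Extended Euclid: 12·(-10) + 123·(1) = 3. Scale by 29: x₀ = -290.
General solution x = x₀ + 41t; reducing mod 41 gives x = 38 (and y = -3).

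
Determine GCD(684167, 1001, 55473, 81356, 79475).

11

gcd(684167, 1001): 684167 = 683·1001 + 484; 1001 = 2·484 + 33; 484 = 14·33 + 22; 33 = 1·22 + 11; 22 = 2·11 + 0 → 11
gcd(11, 55473): 55473 = 5043·11 + 0 → 11
gcd(11, 81356): 81356 = 7396·11 + 0 → 11
gcd(11, 79475): 79475 = 7225·11 + 0 → 11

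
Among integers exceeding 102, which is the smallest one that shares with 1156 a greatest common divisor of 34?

1156 = 34·34. Any t with gcd(t, 1156) = 34 is a multiple of 34, say 34s, with s coprime to 34.
Need s > 102/34, so s ≥ 4. First s ≥ 4 with gcd(s, 34) = 1 is s = 5. Thus t = 34·5 = 170.

170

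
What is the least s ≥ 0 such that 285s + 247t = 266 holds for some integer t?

Reduce mod 247: 285s ≡ 266 (mod 247). With g = gcd(285, 247) = 19 dividing 266, divide through: 15s ≡ 14 (mod 13).
Since gcd(15, 13) = 1, s ≡ 14·(15)⁻¹ ≡ 7 (mod 13). Smallest non-negative: 7.

7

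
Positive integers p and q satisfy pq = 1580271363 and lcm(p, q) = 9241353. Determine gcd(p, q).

171

From gcd × lcm = pq: gcd = 1580271363 / 9241353 = 171.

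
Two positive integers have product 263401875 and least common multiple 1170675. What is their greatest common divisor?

From gcd × lcm = pq: gcd = 263401875 / 1170675 = 225.

225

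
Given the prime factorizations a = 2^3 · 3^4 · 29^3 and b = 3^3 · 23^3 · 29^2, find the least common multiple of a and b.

max exponent per prime: 2^3 · 3^4 · 23^3 · 29^3 = 192288144024

192288144024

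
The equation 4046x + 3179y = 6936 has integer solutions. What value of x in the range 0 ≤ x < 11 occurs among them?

Euclid: 4046 = 1·3179 + 867; 3179 = 3·867 + 578; 867 = 1·578 + 289; 578 = 2·289 + 0 → gcd = 289; 6936 = 289·24.
Back-substitution yields 4046·(4) + 3179·(-5) = 289, so one solution is x = 4·24 = 96, y = -5·24 = -120.
Solutions in x differ by 3179/289 = 11; the one in [0, 11) is 96 mod 11 = 8.

8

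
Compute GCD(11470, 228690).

10

11470 = 2 · 5 · 31 · 37
228690 = 2 · 3³ · 5 · 7 · 11²
Common: 2 · 5 = 10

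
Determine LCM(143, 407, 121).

58201

143 = 11 · 13; 407 = 11 · 37; 121 = 11²
lcm takes max exponent of each prime: 11² · 13 · 37 = 58201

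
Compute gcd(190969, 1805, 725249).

361

190969 = 19² · 23²; 1805 = 5 · 19²; 725249 = 7² · 19² · 41
gcd takes min exponent of each prime: 19² = 361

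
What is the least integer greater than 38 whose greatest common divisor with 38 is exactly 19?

57

38 = 19·2. Any m with gcd(m, 38) = 19 is a multiple of 19, say 19s, with s coprime to 2.
Need s > 38/19, so s ≥ 3. First s ≥ 3 with gcd(s, 2) = 1 is s = 3. Thus m = 19·3 = 57.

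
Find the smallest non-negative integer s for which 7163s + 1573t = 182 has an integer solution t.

Euclid: 7163 = 4·1573 + 871; 1573 = 1·871 + 702; 871 = 1·702 + 169; 702 = 4·169 + 26; 169 = 6·26 + 13; 26 = 2·13 + 0 → gcd = 13; 182 = 13·14.
Back-substitution yields 7163·(56) + 1573·(-255) = 13, so one solution is s = 56·14 = 784, t = -255·14 = -3570.
Solutions in s differ by 1573/13 = 121; the one in [0, 121) is 784 mod 121 = 58.

58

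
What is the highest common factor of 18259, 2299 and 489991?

19

18259 = 19 · 31²; 2299 = 11² · 19; 489991 = 17 · 19 · 37 · 41
gcd takes min exponent of each prime: 19 = 19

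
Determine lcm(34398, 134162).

47090862

34398 = 2 · 3³ · 7² · 13; 134162 = 2 · 7² · 37²
max exponents: 2 · 3³ · 7² · 13 · 37² = 47090862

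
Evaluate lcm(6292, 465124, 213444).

6292 = 2² · 11² · 13; 465124 = 2² · 11² · 31²; 213444 = 2² · 3² · 7² · 11²
lcm takes max exponent of each prime: 2² · 3² · 7² · 11² · 13 · 31² = 2666555892

2666555892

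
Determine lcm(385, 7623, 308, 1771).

385 = 5 · 7 · 11; 7623 = 3² · 7 · 11²; 308 = 2² · 7 · 11; 1771 = 7 · 11 · 23
lcm takes max exponent of each prime: 2² · 3² · 5 · 7 · 11² · 23 = 3506580

3506580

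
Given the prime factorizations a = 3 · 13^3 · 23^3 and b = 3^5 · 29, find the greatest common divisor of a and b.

min exponent per shared prime: 3 = 3

3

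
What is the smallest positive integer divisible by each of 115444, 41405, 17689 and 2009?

75991590220

115444 = 2² · 7² · 19 · 31; 41405 = 5 · 7² · 13²; 17689 = 7² · 19²; 2009 = 7² · 41
lcm takes max exponent of each prime: 2² · 5 · 7² · 13² · 19² · 31 · 41 = 75991590220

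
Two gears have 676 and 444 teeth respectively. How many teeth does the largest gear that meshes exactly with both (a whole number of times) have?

4

Euclid: 676 = 1·444 + 232; 444 = 1·232 + 212; 232 = 1·212 + 20; 212 = 10·20 + 12; 20 = 1·12 + 8; 12 = 1·8 + 4; 8 = 2·4 + 0. Last nonzero remainder: 4.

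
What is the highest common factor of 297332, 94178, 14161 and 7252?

49

297332 = 2² · 7² · 37 · 41; 94178 = 2 · 7² · 31²; 14161 = 7² · 17²; 7252 = 2² · 7² · 37
gcd takes min exponent of each prime: 7² = 49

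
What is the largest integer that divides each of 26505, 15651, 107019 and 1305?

gcd(26505, 15651): 26505 = 1·15651 + 10854; 15651 = 1·10854 + 4797; 10854 = 2·4797 + 1260; 4797 = 3·1260 + 1017; 1260 = 1·1017 + 243; 1017 = 4·243 + 45; 243 = 5·45 + 18; 45 = 2·18 + 9; 18 = 2·9 + 0 → 9
gcd(9, 107019): 107019 = 11891·9 + 0 → 9
gcd(9, 1305): 1305 = 145·9 + 0 → 9

9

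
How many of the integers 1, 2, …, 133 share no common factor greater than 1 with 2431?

104

2431 = 11·13·17. Inclusion–exclusion on these primes:
133 − ⌊133/11⌋ − ⌊133/13⌋ − ⌊133/17⌋ + ⌊133/143⌋ + ⌊133/187⌋ + ⌊133/221⌋ − ⌊133/2431⌋ = 104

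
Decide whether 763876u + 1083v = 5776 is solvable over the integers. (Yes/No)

gcd(763876, 1083): 763876 = 705·1083 + 361; 1083 = 3·361 + 0 → 361
361 divides 5776, so a solution exists.

Yes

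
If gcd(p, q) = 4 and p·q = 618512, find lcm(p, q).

For any two positive integers, gcd × lcm equals their product. Hence lcm = 618512 / 4 = 154628.

154628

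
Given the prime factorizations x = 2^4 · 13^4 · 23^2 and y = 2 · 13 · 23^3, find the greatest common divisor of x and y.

13754

min exponent per shared prime: 2 · 13 · 23^2 = 13754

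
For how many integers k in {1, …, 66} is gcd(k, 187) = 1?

57

187 = 11·17. Inclusion–exclusion on these primes:
66 − ⌊66/11⌋ − ⌊66/17⌋ + ⌊66/187⌋ = 57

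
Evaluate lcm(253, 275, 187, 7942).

lcm(253, 275) = 253·275/gcd = 69575/11 = 6325
lcm(6325, 187) = 6325·187/gcd = 1182775/11 = 107525
lcm(107525, 7942) = 107525·7942/gcd = 853963550/11 = 77633050

77633050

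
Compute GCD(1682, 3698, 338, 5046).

1682 = 2 · 29²; 3698 = 2 · 43²; 338 = 2 · 13²; 5046 = 2 · 3 · 29²
gcd takes min exponent of each prime: 2 = 2

2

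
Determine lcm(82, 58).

2378

82 = 2 · 41; 58 = 2 · 29
max exponents: 2 · 29 · 41 = 2378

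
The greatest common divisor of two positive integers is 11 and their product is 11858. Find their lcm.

1078

Since gcd(a,b)·lcm(a,b) = ab, lcm = 11858/11 = 1078.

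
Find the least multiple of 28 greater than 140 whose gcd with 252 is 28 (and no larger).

252 = 28·9. Any m with gcd(m, 252) = 28 is a multiple of 28, say 28s, with s coprime to 9.
Need s > 140/28, so s ≥ 6. First s ≥ 6 with gcd(s, 9) = 1 is s = 7. Thus m = 28·7 = 196.

196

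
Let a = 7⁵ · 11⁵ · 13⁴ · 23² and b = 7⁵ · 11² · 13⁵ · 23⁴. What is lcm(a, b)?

max exponent per prime: 7⁵ · 11⁵ · 13⁵ · 23⁴ = 281243006209809484841

281243006209809484841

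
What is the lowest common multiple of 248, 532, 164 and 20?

248 = 2³ · 31; 532 = 2² · 7 · 19; 164 = 2² · 41; 20 = 2² · 5
lcm takes max exponent of each prime: 2³ · 5 · 7 · 19 · 31 · 41 = 6761720

6761720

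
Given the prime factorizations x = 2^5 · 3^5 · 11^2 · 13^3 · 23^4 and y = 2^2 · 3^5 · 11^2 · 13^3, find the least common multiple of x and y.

578472906746592

max exponent per prime: 2^5 · 3^5 · 11^2 · 13^3 · 23^4 = 578472906746592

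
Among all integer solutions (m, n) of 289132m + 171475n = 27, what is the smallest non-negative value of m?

Euclid: 289132 = 1·171475 + 117657; 171475 = 1·117657 + 53818; 117657 = 2·53818 + 10021; 53818 = 5·10021 + 3713; 10021 = 2·3713 + 2595; 3713 = 1·2595 + 1118; 2595 = 2·1118 + 359; 1118 = 3·359 + 41; 359 = 8·41 + 31; 41 = 1·31 + 10; 31 = 3·10 + 1; 10 = 10·1 + 0 → gcd = 1; 27 = 1·27.
Back-substitution yields 289132·(16718) + 171475·(-28189) = 1, so one solution is m = 16718·27 = 451386, n = -28189·27 = -761103.
Solutions in m differ by 171475/1 = 171475; the one in [0, 171475) is 451386 mod 171475 = 108436.

108436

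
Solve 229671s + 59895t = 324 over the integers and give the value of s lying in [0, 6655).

3264

Euclid: 229671 = 3·59895 + 49986; 59895 = 1·49986 + 9909; 49986 = 5·9909 + 441; 9909 = 22·441 + 207; 441 = 2·207 + 27; 207 = 7·27 + 18; 27 = 1·18 + 9; 18 = 2·9 + 0 → gcd = 9; 324 = 9·36.
Back-substitution yields 229671·(2309) + 59895·(-8854) = 9, so one solution is s = 2309·36 = 83124, t = -8854·36 = -318744.
Solutions in s differ by 59895/9 = 6655; the one in [0, 6655) is 83124 mod 6655 = 3264.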